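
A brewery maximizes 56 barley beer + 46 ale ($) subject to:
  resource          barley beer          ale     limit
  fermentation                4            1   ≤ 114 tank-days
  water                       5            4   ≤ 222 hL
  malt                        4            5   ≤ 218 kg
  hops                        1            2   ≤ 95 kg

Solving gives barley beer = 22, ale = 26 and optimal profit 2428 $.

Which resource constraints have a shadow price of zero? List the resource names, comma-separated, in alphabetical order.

fermentation: 114/114 (binding)
water: 214/222 (slack 8)
malt: 218/218 (binding)
hops: 74/95 (slack 21)
By complementary slackness, a constraint with positive slack has shadow price 0 → hops, water.

hops, water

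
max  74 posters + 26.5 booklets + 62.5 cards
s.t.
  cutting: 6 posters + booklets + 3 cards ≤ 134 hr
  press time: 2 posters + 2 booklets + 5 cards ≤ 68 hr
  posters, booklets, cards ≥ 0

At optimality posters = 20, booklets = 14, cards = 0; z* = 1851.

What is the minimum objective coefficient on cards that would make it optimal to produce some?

At the optimum: cutting uses 134 of 134 (binding); press time uses 68 of 68 (binding).
The binding rows give the dual system: 6·y_cutting + 2·y_press time = 74 and 1·y_cutting + 2·y_press time = 26.5.
→ y_cutting = 9.5 and y_press time = 8.5.
cards enters the basis when its profit ≥ yᵀa₃ = 9.5·3 + 8.5·5 = 71.

71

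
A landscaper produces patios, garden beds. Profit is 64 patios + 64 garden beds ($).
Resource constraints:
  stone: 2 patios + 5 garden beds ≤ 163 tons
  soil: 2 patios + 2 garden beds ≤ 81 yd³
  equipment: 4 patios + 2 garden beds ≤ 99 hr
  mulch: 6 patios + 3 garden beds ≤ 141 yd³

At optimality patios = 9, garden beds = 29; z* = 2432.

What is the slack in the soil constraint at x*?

5

soil used = 2·9 + 2·29 = 76; slack = 81 − 76 = 5.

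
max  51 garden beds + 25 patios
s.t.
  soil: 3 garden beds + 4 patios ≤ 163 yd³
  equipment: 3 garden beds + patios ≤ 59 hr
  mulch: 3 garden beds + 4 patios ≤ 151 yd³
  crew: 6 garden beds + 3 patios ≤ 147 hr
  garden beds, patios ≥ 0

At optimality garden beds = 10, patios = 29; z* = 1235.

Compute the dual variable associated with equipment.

1

Binding: equipment and crew. Non-binding: soil (17 unused), mulch (5 unused).
Since soil, mulch are not tight, their duals are 0.
The binding rows give the dual system: 3·y_equipment + 6·y_crew = 51 and 1·y_equipment + 3·y_crew = 25.
→ y_equipment = 1 and y_crew = 8.
Shadow price of equipment = 1.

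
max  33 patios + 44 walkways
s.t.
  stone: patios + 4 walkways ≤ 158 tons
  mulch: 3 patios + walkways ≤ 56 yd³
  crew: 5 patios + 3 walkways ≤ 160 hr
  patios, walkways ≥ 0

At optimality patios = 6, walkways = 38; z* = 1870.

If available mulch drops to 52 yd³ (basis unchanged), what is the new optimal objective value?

1838

Binding: stone and mulch. Non-binding: crew (16 unused).
By complementary slackness, y = 0 for the non-binding constraint.
Dual feasibility on the basic columns requires 1·y_stone + 3·y_mulch = 33, 4·y_stone + 1·y_mulch = 44.
→ y_stone = 9 and y_mulch = 8.
Δz = y_mulch·Δb = 8 × (-4) = -32, so new z* = 1870 − 32 = 1838.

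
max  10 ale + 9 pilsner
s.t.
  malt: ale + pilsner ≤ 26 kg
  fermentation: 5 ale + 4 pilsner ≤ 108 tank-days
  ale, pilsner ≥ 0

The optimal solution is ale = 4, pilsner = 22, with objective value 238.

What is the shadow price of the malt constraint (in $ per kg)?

5

Check each constraint at x*: malt 26/26 (tight); fermentation 108/108 (tight).
From A_Bᵀ y = c: 1·y_malt + 5·y_fermentation = 10; 1·y_malt + 4·y_fermentation = 9.
Solving: y_malt = 5, y_fermentation = 1.
Shadow price of malt = 5.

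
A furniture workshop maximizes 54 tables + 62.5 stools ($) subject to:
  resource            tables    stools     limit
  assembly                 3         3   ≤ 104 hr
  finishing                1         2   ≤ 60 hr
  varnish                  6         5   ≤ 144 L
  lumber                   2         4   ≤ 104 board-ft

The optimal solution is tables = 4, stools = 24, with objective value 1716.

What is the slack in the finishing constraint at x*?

8

finishing used = 1·4 + 2·24 = 52; slack = 60 − 52 = 8.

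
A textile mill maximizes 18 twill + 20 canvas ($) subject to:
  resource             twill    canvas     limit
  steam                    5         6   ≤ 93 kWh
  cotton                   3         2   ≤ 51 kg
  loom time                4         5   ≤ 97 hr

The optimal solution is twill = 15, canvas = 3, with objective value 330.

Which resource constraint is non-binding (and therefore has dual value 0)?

steam: 93/93 (binding)
cotton: 51/51 (binding)
loom time: 75/97 (slack 22)
By complementary slackness, a constraint with positive slack has shadow price 0 → loom time.

loom time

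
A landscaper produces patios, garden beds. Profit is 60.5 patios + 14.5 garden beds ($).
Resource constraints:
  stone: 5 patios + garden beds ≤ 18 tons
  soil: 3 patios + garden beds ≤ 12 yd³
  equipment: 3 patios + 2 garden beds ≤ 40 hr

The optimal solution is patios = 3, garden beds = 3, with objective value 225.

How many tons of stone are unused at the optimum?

stone used = 5·3 + 1·3 = 18; slack = 18 − 18 = 0.

0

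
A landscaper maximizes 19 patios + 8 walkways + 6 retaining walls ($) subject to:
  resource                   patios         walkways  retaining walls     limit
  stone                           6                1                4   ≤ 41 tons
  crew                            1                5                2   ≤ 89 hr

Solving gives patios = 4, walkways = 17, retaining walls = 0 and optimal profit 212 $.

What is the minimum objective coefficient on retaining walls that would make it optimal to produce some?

At the optimum: stone uses 41 of 41 (binding); crew uses 89 of 89 (binding).
The binding rows give the dual system: 6·y_stone + 1·y_crew = 19 and 1·y_stone + 5·y_crew = 8.
Solving: y_stone = 3, y_crew = 1.
retaining walls enters the basis when its profit ≥ yᵀa₃ = 3·4 + 1·2 = 14.

14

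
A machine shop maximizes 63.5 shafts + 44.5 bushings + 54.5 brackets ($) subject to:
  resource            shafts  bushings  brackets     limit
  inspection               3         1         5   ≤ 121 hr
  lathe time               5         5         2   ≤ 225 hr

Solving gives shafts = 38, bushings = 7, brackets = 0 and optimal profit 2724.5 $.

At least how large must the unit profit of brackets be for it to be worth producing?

61.5

At the optimum: inspection uses 121 of 121 (binding); lathe time uses 225 of 225 (binding).
Dual feasibility on the basic columns requires 3·y_inspection + 5·y_lathe time = 63.5, 1·y_inspection + 5·y_lathe time = 44.5.
Solving: y_inspection = 9.5, y_lathe time = 7.
brackets enters the basis when its profit ≥ yᵀa₃ = 9.5·5 + 7·2 = 61.5.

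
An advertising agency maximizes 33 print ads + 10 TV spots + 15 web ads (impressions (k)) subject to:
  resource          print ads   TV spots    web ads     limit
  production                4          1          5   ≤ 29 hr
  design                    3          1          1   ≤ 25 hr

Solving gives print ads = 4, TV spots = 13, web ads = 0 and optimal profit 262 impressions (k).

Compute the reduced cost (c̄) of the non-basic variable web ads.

Check each constraint at x*: production 29/29 (tight); design 25/25 (tight).
From A_Bᵀ y = c: 4·y_production + 3·y_design = 33; 1·y_production + 1·y_design = 10.
→ y_production = 3 and y_design = 7.
Reduced cost of web ads: c₃ − yᵀa₃ = 15 − (3·5 + 7·1) = 15 − 22 = -7.

-7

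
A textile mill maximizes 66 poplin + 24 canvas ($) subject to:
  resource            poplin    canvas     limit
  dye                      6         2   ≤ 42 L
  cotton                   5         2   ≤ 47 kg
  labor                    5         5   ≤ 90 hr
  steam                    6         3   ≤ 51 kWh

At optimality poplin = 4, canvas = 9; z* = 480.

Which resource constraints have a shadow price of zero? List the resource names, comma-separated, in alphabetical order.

cotton, labor

dye: 42/42 (binding)
cotton: 38/47 (slack 9)
labor: 65/90 (slack 25)
steam: 51/51 (binding)
By complementary slackness, a constraint with positive slack has shadow price 0 → cotton, labor.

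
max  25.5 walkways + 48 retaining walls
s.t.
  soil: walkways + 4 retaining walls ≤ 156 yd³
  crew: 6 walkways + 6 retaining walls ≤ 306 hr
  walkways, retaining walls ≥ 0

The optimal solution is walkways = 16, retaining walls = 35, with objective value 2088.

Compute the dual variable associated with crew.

Check each constraint at x*: soil 156/156 (tight); crew 306/306 (tight).
From A_Bᵀ y = c: 1·y_soil + 6·y_crew = 25.5; 4·y_soil + 6·y_crew = 48.
This yields shadow prices y_soil = 7.5, y_crew = 3.
Shadow price of crew = 3.

3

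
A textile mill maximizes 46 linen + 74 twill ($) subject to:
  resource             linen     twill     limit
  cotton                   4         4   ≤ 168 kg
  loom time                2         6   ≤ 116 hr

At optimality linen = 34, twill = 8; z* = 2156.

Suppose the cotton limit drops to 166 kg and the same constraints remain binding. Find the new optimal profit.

Both cotton and loom time are binding at x*.
Dual feasibility on the basic columns requires 4·y_cotton + 2·y_loom time = 46, 4·y_cotton + 6·y_loom time = 74.
This yields shadow prices y_cotton = 8, y_loom time = 7.
Δz = y_cotton·Δb = 8 × (-2) = -16, so new z* = 2156 − 16 = 2140.

2140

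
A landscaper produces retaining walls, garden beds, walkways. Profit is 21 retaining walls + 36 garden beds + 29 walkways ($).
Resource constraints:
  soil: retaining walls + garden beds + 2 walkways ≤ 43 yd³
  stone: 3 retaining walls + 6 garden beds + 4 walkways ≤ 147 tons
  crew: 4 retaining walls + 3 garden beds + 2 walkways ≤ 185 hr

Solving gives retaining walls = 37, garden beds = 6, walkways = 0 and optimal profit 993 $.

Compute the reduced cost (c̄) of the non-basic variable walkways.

-3

Check each constraint at x*: soil 43/43 (tight); stone 147/147 (tight); crew 166/185 (slack 19).
By complementary slackness, y = 0 for the non-binding constraint.
The binding rows give the dual system: 1·y_soil + 3·y_stone = 21 and 1·y_soil + 6·y_stone = 36.
Solving: y_soil = 6, y_stone = 5.
Reduced cost of walkways: c₃ − yᵀa₃ = 29 − (6·2 + 5·4) = 29 − 32 = -3.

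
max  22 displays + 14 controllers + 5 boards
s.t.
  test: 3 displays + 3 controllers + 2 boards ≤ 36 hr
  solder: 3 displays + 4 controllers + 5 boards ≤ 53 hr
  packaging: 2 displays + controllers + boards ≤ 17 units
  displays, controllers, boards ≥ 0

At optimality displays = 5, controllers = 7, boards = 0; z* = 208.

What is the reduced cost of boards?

At the optimum: test uses 36 of 36 (binding); solder uses 43 of 53 (slack = 10); packaging uses 17 of 17 (binding).
By complementary slackness, y = 0 for the non-binding constraint.
Dual feasibility on the basic columns requires 3·y_test + 2·y_packaging = 22, 3·y_test + 1·y_packaging = 14.
This yields shadow prices y_test = 2, y_packaging = 8.
Reduced cost of boards: c₃ − yᵀa₃ = 5 − (2·2 + 8·1) = 5 − 12 = -7.

-7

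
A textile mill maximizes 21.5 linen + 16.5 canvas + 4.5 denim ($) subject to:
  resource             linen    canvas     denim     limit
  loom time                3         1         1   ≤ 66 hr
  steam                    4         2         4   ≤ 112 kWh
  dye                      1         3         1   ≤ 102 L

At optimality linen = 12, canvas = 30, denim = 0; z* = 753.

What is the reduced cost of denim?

At the optimum: loom time uses 66 of 66 (binding); steam uses 108 of 112 (slack = 4); dye uses 102 of 102 (binding).
Slack constraints have shadow price 0 (complementary slackness).
The binding rows give the dual system: 3·y_loom time + 1·y_dye = 21.5 and 1·y_loom time + 3·y_dye = 16.5.
Solving: y_loom time = 6, y_dye = 3.5.
Reduced cost of denim: c₃ − yᵀa₃ = 4.5 − (6·1 + 3.5·1) = 4.5 − 9.5 = -5.

-5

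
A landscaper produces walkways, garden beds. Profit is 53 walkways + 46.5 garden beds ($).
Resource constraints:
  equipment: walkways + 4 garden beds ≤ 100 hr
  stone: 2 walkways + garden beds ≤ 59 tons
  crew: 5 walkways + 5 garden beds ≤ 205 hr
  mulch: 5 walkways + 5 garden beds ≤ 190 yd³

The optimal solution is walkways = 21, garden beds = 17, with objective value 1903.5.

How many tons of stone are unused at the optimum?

0

stone used = 2·21 + 1·17 = 59; slack = 59 − 59 = 0.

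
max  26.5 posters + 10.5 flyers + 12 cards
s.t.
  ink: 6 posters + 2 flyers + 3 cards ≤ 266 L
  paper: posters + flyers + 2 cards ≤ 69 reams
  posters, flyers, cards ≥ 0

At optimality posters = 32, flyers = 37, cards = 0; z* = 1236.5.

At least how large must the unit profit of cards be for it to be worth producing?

Check each constraint at x*: ink 266/266 (tight); paper 69/69 (tight).
Dual feasibility on the basic columns requires 6·y_ink + 1·y_paper = 26.5, 2·y_ink + 1·y_paper = 10.5.
→ y_ink = 4 and y_paper = 2.5.
cards enters the basis when its profit ≥ yᵀa₃ = 4·3 + 2.5·2 = 17.

17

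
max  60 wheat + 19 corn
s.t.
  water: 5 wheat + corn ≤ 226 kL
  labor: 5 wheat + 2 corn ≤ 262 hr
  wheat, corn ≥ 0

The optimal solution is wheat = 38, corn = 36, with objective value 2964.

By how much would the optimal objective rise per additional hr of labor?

Both water and labor are binding at x*.
From A_Bᵀ y = c: 5·y_water + 5·y_labor = 60; 1·y_water + 2·y_labor = 19.
Solving: y_water = 5, y_labor = 7.
Shadow price of labor = 7.

7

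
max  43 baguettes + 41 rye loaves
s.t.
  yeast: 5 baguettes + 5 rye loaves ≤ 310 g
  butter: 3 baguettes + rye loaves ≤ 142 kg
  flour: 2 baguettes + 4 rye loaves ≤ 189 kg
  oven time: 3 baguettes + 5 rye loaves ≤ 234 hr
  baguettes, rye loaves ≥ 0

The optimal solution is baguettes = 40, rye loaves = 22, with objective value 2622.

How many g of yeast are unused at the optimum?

0

yeast used = 5·40 + 5·22 = 310; slack = 310 − 310 = 0.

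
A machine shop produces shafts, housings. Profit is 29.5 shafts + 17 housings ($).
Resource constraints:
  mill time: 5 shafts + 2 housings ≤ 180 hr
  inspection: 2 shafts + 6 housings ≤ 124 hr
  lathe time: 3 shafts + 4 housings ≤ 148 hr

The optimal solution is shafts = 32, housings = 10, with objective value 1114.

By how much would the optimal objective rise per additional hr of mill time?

Binding: mill time and inspection. Non-binding: lathe time (12 unused).
Slack constraints have shadow price 0 (complementary slackness).
The binding rows give the dual system: 5·y_mill time + 2·y_inspection = 29.5 and 2·y_mill time + 6·y_inspection = 17.
→ y_mill time = 5.5 and y_inspection = 1.
Shadow price of mill time = 5.5.

5.5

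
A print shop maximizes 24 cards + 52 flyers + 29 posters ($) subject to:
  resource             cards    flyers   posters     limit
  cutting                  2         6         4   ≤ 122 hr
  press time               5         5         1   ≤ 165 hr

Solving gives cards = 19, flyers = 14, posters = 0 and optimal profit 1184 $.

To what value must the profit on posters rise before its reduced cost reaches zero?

Both cutting and press time are binding at x*.
The binding rows give the dual system: 2·y_cutting + 5·y_press time = 24 and 6·y_cutting + 5·y_press time = 52.
This yields shadow prices y_cutting = 7, y_press time = 2.
posters enters the basis when its profit ≥ yᵀa₃ = 7·4 + 2·1 = 30.

30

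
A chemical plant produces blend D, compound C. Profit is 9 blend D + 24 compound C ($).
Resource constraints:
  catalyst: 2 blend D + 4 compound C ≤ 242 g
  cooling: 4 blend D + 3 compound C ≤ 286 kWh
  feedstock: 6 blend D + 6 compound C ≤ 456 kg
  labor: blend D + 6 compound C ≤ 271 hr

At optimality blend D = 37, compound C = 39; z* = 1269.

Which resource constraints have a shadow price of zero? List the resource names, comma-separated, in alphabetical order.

catalyst, cooling

catalyst: 230/242 (slack 12)
cooling: 265/286 (slack 21)
feedstock: 456/456 (binding)
labor: 271/271 (binding)
By complementary slackness, a constraint with positive slack has shadow price 0 → catalyst, cooling.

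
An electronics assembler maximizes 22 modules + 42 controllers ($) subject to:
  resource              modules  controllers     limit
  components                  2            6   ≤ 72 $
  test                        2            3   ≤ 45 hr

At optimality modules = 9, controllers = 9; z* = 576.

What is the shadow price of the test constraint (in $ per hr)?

Check each constraint at x*: components 72/72 (tight); test 45/45 (tight).
The binding rows give the dual system: 2·y_components + 2·y_test = 22 and 6·y_components + 3·y_test = 42.
→ y_components = 3 and y_test = 8.
Shadow price of test = 8.

8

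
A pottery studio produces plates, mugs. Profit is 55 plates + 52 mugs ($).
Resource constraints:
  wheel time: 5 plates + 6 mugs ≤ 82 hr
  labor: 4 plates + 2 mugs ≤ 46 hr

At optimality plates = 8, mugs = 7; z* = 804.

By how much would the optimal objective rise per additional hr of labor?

Both wheel time and labor are binding at x*.
The binding rows give the dual system: 5·y_wheel time + 4·y_labor = 55 and 6·y_wheel time + 2·y_labor = 52.
This yields shadow prices y_wheel time = 7, y_labor = 5.
Shadow price of labor = 5.

5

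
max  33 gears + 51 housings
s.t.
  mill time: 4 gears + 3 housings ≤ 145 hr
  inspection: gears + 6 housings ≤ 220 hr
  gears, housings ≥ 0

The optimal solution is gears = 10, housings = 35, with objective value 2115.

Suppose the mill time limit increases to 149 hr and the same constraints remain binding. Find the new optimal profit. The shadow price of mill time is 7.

2143

Δb = 4, so new z* = 2115 + (7)·(4) = 2115 + 28 = 2143.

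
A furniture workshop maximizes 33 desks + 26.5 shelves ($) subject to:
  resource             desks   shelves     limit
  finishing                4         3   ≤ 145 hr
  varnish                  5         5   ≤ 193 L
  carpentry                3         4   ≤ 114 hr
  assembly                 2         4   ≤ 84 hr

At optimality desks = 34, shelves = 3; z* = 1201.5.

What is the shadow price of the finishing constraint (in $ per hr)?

7.5

Binding: finishing and carpentry. Non-binding: varnish (8 unused), assembly (4 unused).
Since varnish, assembly are not tight, their duals are 0.
The binding rows give the dual system: 4·y_finishing + 3·y_carpentry = 33 and 3·y_finishing + 4·y_carpentry = 26.5.
Solving: y_finishing = 7.5, y_carpentry = 1.
Shadow price of finishing = 7.5.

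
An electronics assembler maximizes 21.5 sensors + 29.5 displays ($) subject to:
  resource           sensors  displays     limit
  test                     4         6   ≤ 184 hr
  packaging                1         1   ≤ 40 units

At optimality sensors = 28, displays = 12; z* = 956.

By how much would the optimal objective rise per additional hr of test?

Check each constraint at x*: test 184/184 (tight); packaging 40/40 (tight).
The binding rows give the dual system: 4·y_test + 1·y_packaging = 21.5 and 6·y_test + 1·y_packaging = 29.5.
This yields shadow prices y_test = 4, y_packaging = 5.5.
Shadow price of test = 4.

4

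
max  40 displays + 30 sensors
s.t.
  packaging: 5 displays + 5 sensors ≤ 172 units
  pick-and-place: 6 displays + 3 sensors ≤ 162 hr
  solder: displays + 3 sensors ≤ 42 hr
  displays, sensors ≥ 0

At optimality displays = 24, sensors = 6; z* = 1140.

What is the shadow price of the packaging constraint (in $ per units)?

Check each constraint at x*: packaging 150/172 (slack 22); pick-and-place 162/162 (tight); solder 42/42 (tight).
By complementary slackness, y = 0 for the non-binding constraint.
From A_Bᵀ y = c: 6·y_pick-and-place + 1·y_solder = 40; 3·y_pick-and-place + 3·y_solder = 30.
This yields shadow prices y_pick-and-place = 6, y_solder = 4.
Shadow price of packaging = 0.

0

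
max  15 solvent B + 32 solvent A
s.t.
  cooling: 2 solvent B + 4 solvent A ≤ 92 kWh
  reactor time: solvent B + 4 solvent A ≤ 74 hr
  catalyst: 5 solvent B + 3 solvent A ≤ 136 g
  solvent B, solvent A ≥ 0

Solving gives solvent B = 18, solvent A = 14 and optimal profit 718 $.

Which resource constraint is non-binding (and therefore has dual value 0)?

cooling: 92/92 (binding)
reactor time: 74/74 (binding)
catalyst: 132/136 (slack 4)
By complementary slackness, a constraint with positive slack has shadow price 0 → catalyst.

catalyst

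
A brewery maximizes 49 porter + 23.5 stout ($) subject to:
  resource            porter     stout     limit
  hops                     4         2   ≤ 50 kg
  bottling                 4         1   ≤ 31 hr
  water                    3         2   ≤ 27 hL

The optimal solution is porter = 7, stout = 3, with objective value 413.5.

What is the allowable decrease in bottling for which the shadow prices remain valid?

Binding constraints: bottling, water. The basis is B = [[4,1],[3,2]] with det 5.
Per unit decrease in bottling, x* moves by d = (-0.4, 0.6).
The basis stays optimal until porter reaches 0; allowable decrease = 17.5 hr.

17.5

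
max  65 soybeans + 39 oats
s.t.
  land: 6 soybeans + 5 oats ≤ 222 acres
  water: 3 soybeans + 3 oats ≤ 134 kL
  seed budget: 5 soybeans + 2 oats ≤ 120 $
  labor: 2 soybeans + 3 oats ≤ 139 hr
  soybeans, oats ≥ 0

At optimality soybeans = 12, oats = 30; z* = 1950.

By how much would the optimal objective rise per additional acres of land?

Check each constraint at x*: land 222/222 (tight); water 126/134 (slack 8); seed budget 120/120 (tight); labor 114/139 (slack 25).
By complementary slackness, y = 0 for the non-binding constraints.
The binding rows give the dual system: 6·y_land + 5·y_seed budget = 65 and 5·y_land + 2·y_seed budget = 39.
Solving: y_land = 5, y_seed budget = 7.
Shadow price of land = 5.

5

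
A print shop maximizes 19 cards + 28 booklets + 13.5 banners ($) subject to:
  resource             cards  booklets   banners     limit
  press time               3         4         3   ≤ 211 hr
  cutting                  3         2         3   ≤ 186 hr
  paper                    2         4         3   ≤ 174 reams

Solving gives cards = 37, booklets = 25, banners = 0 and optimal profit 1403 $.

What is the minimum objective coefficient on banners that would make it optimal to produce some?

21

At the optimum: press time uses 211 of 211 (binding); cutting uses 161 of 186 (slack = 25); paper uses 174 of 174 (binding).
Since cutting is not tight, its dual is 0.
The binding rows give the dual system: 3·y_press time + 2·y_paper = 19 and 4·y_press time + 4·y_paper = 28.
Solving: y_press time = 5, y_paper = 2.
banners enters the basis when its profit ≥ yᵀa₃ = 5·3 + 2·3 = 21.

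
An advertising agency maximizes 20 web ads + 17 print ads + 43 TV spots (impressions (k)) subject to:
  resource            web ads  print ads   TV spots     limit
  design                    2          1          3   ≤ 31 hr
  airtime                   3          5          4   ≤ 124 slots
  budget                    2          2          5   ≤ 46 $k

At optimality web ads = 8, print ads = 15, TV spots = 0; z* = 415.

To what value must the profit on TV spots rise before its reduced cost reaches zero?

44

At the optimum: design uses 31 of 31 (binding); airtime uses 99 of 124 (slack = 25); budget uses 46 of 46 (binding).
Slack constraints have shadow price 0 (complementary slackness).
The binding rows give the dual system: 2·y_design + 2·y_budget = 20 and 1·y_design + 2·y_budget = 17.
Solving: y_design = 3, y_budget = 7.
TV spots enters the basis when its profit ≥ yᵀa₃ = 3·3 + 7·5 = 44.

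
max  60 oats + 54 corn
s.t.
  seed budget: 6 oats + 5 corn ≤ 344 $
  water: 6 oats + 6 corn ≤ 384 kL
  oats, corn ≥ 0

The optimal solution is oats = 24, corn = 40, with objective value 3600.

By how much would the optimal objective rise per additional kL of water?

Both seed budget and water are binding at x*.
The binding rows give the dual system: 6·y_seed budget + 6·y_water = 60 and 5·y_seed budget + 6·y_water = 54.
→ y_seed budget = 6 and y_water = 4.
Shadow price of water = 4.

4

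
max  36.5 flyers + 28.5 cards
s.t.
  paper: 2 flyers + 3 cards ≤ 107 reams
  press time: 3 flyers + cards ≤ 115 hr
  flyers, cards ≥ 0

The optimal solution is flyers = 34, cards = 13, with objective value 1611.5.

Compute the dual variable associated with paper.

Check each constraint at x*: paper 107/107 (tight); press time 115/115 (tight).
The binding rows give the dual system: 2·y_paper + 3·y_press time = 36.5 and 3·y_paper + 1·y_press time = 28.5.
This yields shadow prices y_paper = 7, y_press time = 7.5.
Shadow price of paper = 7.

7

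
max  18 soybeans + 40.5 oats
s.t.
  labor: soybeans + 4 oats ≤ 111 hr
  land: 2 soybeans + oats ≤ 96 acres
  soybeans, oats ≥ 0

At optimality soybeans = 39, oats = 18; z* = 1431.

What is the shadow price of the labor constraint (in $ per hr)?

9

At the optimum: labor uses 111 of 111 (binding); land uses 96 of 96 (binding).
The binding rows give the dual system: 1·y_labor + 2·y_land = 18 and 4·y_labor + 1·y_land = 40.5.
→ y_labor = 9 and y_land = 4.5.
Shadow price of labor = 9.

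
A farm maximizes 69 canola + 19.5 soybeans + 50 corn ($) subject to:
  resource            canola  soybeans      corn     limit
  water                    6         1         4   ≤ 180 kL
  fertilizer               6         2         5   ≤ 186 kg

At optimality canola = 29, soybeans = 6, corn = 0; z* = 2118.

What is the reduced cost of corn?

At the optimum: water uses 180 of 180 (binding); fertilizer uses 186 of 186 (binding).
Dual feasibility on the basic columns requires 6·y_water + 6·y_fertilizer = 69, 1·y_water + 2·y_fertilizer = 19.5.
→ y_water = 3.5 and y_fertilizer = 8.
Reduced cost of corn: c₃ − yᵀa₃ = 50 − (3.5·4 + 8·5) = 50 − 54 = -4.

-4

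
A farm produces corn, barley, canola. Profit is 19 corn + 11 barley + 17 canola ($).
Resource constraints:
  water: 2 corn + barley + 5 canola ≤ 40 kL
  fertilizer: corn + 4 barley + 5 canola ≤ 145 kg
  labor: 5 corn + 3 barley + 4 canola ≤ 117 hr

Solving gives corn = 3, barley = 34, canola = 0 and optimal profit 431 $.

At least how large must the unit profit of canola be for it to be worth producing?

At the optimum: water uses 40 of 40 (binding); fertilizer uses 139 of 145 (slack = 6); labor uses 117 of 117 (binding).
Since fertilizer is not tight, its dual is 0.
The binding rows give the dual system: 2·y_water + 5·y_labor = 19 and 1·y_water + 3·y_labor = 11.
This yields shadow prices y_water = 2, y_labor = 3.
canola enters the basis when its profit ≥ yᵀa₃ = 2·5 + 3·4 = 22.

22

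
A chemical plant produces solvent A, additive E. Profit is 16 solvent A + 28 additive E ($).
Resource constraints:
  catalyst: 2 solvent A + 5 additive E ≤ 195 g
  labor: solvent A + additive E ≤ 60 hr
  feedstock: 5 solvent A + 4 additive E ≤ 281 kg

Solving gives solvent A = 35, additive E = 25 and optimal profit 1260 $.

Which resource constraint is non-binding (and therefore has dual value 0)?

catalyst: 195/195 (binding)
labor: 60/60 (binding)
feedstock: 275/281 (slack 6)
By complementary slackness, a constraint with positive slack has shadow price 0 → feedstock.

feedstock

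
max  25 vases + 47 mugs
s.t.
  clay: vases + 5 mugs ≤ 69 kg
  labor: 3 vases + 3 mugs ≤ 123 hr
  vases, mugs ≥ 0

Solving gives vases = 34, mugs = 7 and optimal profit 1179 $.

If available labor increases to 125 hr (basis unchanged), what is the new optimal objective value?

1192

Check each constraint at x*: clay 69/69 (tight); labor 123/123 (tight).
Dual feasibility on the basic columns requires 1·y_clay + 3·y_labor = 25, 5·y_clay + 3·y_labor = 47.
Solving: y_clay = 5.5, y_labor = 6.5.
Δz = y_labor·Δb = 6.5 × (2) = 13, so new z* = 1179 + 13 = 1192.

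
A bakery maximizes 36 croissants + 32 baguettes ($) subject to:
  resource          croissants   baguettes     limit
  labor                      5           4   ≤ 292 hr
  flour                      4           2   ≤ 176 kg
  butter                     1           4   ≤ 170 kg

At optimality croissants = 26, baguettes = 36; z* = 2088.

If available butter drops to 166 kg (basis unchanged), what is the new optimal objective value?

2072

Check each constraint at x*: labor 274/292 (slack 18); flour 176/176 (tight); butter 170/170 (tight).
By complementary slackness, y = 0 for the non-binding constraint.
Dual feasibility on the basic columns requires 4·y_flour + 1·y_butter = 36, 2·y_flour + 4·y_butter = 32.
This yields shadow prices y_flour = 8, y_butter = 4.
Δz = y_butter·Δb = 4 × (-4) = -16, so new z* = 2088 − 16 = 2072.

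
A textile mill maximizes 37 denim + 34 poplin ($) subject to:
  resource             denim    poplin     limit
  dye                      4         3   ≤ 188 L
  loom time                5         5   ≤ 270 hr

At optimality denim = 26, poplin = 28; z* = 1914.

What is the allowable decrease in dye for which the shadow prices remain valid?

26

Binding constraints: dye, loom time. The basis is B = [[4,3],[5,5]] with det 5.
Per unit decrease in dye, x* moves by d = (-1, 1).
The basis stays optimal until denim reaches 0; allowable decrease = 26 L.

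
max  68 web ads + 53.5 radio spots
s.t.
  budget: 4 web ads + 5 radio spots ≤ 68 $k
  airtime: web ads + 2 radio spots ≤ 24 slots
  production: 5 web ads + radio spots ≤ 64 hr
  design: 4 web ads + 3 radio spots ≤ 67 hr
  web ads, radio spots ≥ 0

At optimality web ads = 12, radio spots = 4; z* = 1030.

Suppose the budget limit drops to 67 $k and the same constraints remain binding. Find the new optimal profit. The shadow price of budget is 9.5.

1020.5

Δb = -1, so new z* = 1030 + (9.5)·(-1) = 1030 − 9.5 = 1020.5.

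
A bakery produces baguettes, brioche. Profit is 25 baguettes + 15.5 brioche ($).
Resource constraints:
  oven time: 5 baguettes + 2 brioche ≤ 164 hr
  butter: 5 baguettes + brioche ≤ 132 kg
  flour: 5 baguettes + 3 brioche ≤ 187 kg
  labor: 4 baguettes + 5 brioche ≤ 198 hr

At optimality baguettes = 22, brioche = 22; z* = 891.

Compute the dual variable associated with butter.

At the optimum: oven time uses 154 of 164 (slack = 10); butter uses 132 of 132 (binding); flour uses 176 of 187 (slack = 11); labor uses 198 of 198 (binding).
By complementary slackness, y = 0 for the non-binding constraints.
Dual feasibility on the basic columns requires 5·y_butter + 4·y_labor = 25, 1·y_butter + 5·y_labor = 15.5.
This yields shadow prices y_butter = 3, y_labor = 2.5.
Shadow price of butter = 3.

3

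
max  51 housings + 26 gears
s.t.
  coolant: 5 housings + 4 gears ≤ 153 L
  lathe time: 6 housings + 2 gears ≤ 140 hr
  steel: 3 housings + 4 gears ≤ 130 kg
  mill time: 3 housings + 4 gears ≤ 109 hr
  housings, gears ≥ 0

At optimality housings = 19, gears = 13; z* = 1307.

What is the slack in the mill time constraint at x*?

0

mill time used = 3·19 + 4·13 = 109; slack = 109 − 109 = 0.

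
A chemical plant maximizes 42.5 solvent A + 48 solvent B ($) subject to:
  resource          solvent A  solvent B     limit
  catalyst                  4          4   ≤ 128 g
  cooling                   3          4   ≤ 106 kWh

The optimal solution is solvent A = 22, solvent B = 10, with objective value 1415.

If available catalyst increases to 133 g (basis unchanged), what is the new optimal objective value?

1447.5

Check each constraint at x*: catalyst 128/128 (tight); cooling 106/106 (tight).
The binding rows give the dual system: 4·y_catalyst + 3·y_cooling = 42.5 and 4·y_catalyst + 4·y_cooling = 48.
This yields shadow prices y_catalyst = 6.5, y_cooling = 5.5.
Δz = y_catalyst·Δb = 6.5 × (5) = 32.5, so new z* = 1415 + 32.5 = 1447.5.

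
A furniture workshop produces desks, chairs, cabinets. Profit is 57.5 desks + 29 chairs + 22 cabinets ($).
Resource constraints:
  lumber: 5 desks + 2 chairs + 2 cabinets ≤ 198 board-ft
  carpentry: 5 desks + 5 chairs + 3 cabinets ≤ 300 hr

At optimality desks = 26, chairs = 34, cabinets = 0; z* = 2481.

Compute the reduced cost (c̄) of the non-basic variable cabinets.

Both lumber and carpentry are binding at x*.
From A_Bᵀ y = c: 5·y_lumber + 5·y_carpentry = 57.5; 2·y_lumber + 5·y_carpentry = 29.
Solving: y_lumber = 9.5, y_carpentry = 2.
Reduced cost of cabinets: c₃ − yᵀa₃ = 22 − (9.5·2 + 2·3) = 22 − 25 = -3.

-3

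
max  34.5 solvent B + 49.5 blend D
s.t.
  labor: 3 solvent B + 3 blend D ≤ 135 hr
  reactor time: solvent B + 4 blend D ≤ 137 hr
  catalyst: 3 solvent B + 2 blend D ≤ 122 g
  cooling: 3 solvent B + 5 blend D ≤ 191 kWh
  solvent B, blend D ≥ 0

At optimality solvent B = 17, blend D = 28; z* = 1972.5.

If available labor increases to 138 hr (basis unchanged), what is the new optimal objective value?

Binding: labor and cooling. Non-binding: reactor time (8 unused), catalyst (15 unused).
Slack constraints have shadow price 0 (complementary slackness).
From A_Bᵀ y = c: 3·y_labor + 3·y_cooling = 34.5; 3·y_labor + 5·y_cooling = 49.5.
Solving: y_labor = 4, y_cooling = 7.5.
Δz = y_labor·Δb = 4 × (3) = 12, so new z* = 1972.5 + 12 = 1984.5.

1984.5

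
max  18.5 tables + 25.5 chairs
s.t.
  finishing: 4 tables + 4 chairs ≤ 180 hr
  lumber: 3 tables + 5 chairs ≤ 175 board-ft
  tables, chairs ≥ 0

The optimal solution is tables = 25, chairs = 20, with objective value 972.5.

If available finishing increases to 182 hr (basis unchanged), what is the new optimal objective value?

976.5

Check each constraint at x*: finishing 180/180 (tight); lumber 175/175 (tight).
Dual feasibility on the basic columns requires 4·y_finishing + 3·y_lumber = 18.5, 4·y_finishing + 5·y_lumber = 25.5.
→ y_finishing = 2 and y_lumber = 3.5.
Δz = y_finishing·Δb = 2 × (2) = 4, so new z* = 972.5 + 4 = 976.5.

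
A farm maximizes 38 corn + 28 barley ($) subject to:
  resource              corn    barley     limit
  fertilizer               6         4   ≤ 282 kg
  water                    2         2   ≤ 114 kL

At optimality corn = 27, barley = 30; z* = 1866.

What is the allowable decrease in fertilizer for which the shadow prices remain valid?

54

Binding constraints: fertilizer, water. The basis is B = [[6,4],[2,2]] with det 4.
Per unit decrease in fertilizer, x* moves by d = (-0.5, 0.5).
The basis stays optimal until corn reaches 0; allowable decrease = 54 kg.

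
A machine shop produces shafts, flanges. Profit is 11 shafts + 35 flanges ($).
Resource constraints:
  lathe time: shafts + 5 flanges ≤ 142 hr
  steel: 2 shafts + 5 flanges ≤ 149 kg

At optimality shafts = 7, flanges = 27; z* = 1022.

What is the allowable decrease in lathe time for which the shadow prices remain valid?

67.5

Binding constraints: lathe time, steel. The basis is B = [[1,5],[2,5]] with det -5.
Per unit decrease in lathe time, x* moves by d = (1, -0.4).
The basis stays optimal until flanges reaches 0; allowable decrease = 67.5 hr.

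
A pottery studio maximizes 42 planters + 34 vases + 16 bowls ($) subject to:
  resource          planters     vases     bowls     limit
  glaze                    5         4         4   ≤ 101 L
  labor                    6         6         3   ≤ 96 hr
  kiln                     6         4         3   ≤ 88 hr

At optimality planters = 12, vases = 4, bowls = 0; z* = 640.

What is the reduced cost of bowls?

At the optimum: glaze uses 76 of 101 (slack = 25); labor uses 96 of 96 (binding); kiln uses 88 of 88 (binding).
Slack constraints have shadow price 0 (complementary slackness).
The binding rows give the dual system: 6·y_labor + 6·y_kiln = 42 and 6·y_labor + 4·y_kiln = 34.
→ y_labor = 3 and y_kiln = 4.
Reduced cost of bowls: c₃ − yᵀa₃ = 16 − (3·3 + 4·3) = 16 − 21 = -5.

-5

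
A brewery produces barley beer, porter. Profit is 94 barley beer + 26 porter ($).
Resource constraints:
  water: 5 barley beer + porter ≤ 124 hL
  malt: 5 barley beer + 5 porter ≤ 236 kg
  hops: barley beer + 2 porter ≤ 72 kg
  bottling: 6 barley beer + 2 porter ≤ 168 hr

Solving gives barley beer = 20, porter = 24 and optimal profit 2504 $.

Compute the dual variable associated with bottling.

9

Binding: water and bottling. Non-binding: malt (16 unused), hops (4 unused).
Slack constraints have shadow price 0 (complementary slackness).
The binding rows give the dual system: 5·y_water + 6·y_bottling = 94 and 1·y_water + 2·y_bottling = 26.
Solving: y_water = 8, y_bottling = 9.
Shadow price of bottling = 9.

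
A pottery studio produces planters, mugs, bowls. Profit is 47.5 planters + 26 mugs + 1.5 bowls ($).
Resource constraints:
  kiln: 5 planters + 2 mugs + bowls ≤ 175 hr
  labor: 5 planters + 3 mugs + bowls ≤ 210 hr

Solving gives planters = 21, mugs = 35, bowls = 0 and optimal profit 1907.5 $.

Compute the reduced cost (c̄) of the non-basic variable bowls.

-8

Check each constraint at x*: kiln 175/175 (tight); labor 210/210 (tight).
From A_Bᵀ y = c: 5·y_kiln + 5·y_labor = 47.5; 2·y_kiln + 3·y_labor = 26.
→ y_kiln = 2.5 and y_labor = 7.
Reduced cost of bowls: c₃ − yᵀa₃ = 1.5 − (2.5·1 + 7·1) = 1.5 − 9.5 = -8.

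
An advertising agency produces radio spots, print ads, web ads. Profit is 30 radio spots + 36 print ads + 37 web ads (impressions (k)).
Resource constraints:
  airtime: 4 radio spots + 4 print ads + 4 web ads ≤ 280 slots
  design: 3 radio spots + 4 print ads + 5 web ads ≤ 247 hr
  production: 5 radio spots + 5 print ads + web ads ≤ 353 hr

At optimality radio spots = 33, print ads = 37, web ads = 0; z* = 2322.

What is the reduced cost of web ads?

-5

Binding: airtime and design. Non-binding: production (3 unused).
By complementary slackness, y = 0 for the non-binding constraint.
Dual feasibility on the basic columns requires 4·y_airtime + 3·y_design = 30, 4·y_airtime + 4·y_design = 36.
This yields shadow prices y_airtime = 3, y_design = 6.
Reduced cost of web ads: c₃ − yᵀa₃ = 37 − (3·4 + 6·5) = 37 − 42 = -5.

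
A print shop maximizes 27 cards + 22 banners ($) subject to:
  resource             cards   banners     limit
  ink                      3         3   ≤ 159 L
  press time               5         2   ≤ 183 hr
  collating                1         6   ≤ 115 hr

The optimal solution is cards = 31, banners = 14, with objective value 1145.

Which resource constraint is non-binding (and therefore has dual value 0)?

ink

ink: 135/159 (slack 24)
press time: 183/183 (binding)
collating: 115/115 (binding)
By complementary slackness, a constraint with positive slack has shadow price 0 → ink.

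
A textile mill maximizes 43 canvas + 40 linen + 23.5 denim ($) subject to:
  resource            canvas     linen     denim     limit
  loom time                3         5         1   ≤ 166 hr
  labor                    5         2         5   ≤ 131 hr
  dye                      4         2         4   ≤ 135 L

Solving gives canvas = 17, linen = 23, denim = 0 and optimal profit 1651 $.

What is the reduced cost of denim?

Check each constraint at x*: loom time 166/166 (tight); labor 131/131 (tight); dye 114/135 (slack 21).
By complementary slackness, y = 0 for the non-binding constraint.
From A_Bᵀ y = c: 3·y_loom time + 5·y_labor = 43; 5·y_loom time + 2·y_labor = 40.
Solving: y_loom time = 6, y_labor = 5.
Reduced cost of denim: c₃ − yᵀa₃ = 23.5 − (6·1 + 5·5) = 23.5 − 31 = -7.5.

-7.5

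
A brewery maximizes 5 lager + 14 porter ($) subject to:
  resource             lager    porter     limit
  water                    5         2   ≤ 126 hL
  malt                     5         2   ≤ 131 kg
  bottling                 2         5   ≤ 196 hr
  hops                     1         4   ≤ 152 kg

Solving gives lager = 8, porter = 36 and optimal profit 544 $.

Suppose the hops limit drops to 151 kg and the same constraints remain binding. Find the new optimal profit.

543

Binding: bottling and hops. Non-binding: water (14 unused), malt (19 unused).
Since water, malt are not tight, their duals are 0.
From A_Bᵀ y = c: 2·y_bottling + 1·y_hops = 5; 5·y_bottling + 4·y_hops = 14.
This yields shadow prices y_bottling = 2, y_hops = 1.
Δz = y_hops·Δb = 1 × (-1) = -1, so new z* = 544 − 1 = 543.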